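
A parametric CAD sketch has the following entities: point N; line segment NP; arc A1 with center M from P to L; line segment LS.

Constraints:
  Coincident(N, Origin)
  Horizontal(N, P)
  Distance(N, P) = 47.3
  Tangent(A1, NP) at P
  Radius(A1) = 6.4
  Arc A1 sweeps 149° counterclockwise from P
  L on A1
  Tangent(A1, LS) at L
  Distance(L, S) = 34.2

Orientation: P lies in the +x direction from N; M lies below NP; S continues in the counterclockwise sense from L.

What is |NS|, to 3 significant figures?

79.0

N is at the origin; NP is horizontal with |NP| = 47.3 and P on the +x side, so P = (47.3, 0.00). A1 meets NP tangentially, so MP is at right angles to NP, so M = P + (0, -6.4) = (47.3, -6.40). On A1, P sits at bearing 90° from M; a 149° counterclockwise sweep puts L at bearing 239°, so L = M + 6.4·(cos 239°, sin 239°) = (44.0, -11.9). Since A1 is tangent to LS there, ML ⟂ LS, so LS runs along (−sin 239°, cos 239°); with |LS| = 34.2, S = (73.3, -29.5). Then |NS| = |S − N| = 79.0.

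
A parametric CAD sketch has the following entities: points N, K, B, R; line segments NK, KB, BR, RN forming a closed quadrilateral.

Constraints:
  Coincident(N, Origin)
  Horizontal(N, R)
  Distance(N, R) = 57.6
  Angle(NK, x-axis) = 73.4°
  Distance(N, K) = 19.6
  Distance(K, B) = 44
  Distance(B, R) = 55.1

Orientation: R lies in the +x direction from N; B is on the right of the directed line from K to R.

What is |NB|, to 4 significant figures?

26.54

Checks: |KB| = 44.00 ✓; |BR| = 55.10 ✓.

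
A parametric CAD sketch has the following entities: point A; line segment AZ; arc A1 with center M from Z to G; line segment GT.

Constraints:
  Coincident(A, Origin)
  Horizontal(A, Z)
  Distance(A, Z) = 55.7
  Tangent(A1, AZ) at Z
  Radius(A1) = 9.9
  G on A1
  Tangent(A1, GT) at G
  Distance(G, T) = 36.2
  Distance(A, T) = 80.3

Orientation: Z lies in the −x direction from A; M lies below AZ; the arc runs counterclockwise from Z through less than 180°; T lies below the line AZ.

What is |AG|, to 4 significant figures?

66.34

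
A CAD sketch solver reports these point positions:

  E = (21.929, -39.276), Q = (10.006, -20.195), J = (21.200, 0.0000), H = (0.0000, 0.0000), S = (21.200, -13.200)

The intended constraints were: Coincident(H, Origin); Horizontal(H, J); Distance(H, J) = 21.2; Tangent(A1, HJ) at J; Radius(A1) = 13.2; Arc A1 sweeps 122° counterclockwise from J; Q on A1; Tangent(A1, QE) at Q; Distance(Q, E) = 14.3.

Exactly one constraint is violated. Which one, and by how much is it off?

Distance(Q, E) = 14.3 — off by 8.20.

H = (0.00, 0.00) ✓; H.y = 0.00, J.y = 0.00 ✓; |HJ| = 21.20 ✓; ∠(SJ, JH) = 90.00° ✓; |SJ| = 13.20 ✓; bearing(S→Q) − bearing(S→J) = 122.0° ✓; |SQ| = 13.20 ✓; ∠(SQ, QE) = 90.00° ✓; |QE| = 22.50 ✗.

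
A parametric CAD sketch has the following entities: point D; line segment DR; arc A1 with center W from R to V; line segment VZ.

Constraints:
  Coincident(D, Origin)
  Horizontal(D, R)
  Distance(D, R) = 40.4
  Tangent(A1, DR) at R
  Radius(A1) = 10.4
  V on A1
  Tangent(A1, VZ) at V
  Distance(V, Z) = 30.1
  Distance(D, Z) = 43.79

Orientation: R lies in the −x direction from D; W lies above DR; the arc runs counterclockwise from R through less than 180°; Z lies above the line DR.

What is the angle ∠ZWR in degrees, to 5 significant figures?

147.20°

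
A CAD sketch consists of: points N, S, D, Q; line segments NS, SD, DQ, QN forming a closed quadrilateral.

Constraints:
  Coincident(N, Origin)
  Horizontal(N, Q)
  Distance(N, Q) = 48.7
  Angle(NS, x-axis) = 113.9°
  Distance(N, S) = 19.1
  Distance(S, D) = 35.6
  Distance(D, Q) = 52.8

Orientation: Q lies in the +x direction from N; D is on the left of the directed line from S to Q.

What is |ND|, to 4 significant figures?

46.03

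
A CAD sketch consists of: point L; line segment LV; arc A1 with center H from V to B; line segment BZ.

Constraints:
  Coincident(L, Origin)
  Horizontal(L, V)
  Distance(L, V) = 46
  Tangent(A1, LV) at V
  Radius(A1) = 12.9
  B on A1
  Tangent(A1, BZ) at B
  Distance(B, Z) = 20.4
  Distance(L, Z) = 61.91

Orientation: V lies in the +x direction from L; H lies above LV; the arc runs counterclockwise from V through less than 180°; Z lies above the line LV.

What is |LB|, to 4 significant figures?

60.59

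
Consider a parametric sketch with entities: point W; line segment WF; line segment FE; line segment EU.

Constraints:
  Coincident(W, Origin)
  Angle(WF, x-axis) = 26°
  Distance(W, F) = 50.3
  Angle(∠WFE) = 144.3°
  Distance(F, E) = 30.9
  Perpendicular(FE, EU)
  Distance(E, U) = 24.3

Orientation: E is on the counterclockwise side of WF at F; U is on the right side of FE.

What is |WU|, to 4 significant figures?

89.59

W is at the origin; WF runs at 26.0° with length 50.3, so F = 50.3·(cos 26.0°, sin 26.0°) = (45.21, 22.05). ∠WFE = 144.3°, so FE runs at 26.0° + (180° − 144.3°) = 61.70° from the x-axis; with |FE| = 30.9, E = F + 30.9·(cos 61.70°, sin 61.70°) = (59.86, 49.26). FE is perpendicular to EU; with |EU| = 24.3 on the right of FE, U = E + 24.3·(0.8805, -0.4741) = (81.25, 37.74). Then |WU| = |U − W| = 89.59.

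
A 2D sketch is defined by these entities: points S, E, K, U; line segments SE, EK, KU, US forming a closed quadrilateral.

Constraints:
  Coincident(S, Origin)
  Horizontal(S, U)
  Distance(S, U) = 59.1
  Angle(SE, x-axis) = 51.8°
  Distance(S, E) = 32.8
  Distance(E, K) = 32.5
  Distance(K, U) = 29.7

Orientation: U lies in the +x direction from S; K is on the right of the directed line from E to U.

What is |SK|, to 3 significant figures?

30.3

Checks: |EK| = 32.50 ✓; |KU| = 29.70 ✓.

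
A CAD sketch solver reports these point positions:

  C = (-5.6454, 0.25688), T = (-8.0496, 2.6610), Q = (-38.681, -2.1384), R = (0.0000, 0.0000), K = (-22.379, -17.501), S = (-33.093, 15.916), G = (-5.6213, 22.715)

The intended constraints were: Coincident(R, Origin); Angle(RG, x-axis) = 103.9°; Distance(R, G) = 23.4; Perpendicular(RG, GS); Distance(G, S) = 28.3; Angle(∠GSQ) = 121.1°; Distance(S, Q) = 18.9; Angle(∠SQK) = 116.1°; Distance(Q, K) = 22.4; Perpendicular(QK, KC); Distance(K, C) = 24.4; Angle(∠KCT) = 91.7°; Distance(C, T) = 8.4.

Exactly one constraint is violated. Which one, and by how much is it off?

Distance(C, T) = 8.4 — off by 5.00.

R = (0.00, 0.00) ✓; RG at 103.9° ✓; |RG| = 23.40 ✓; ∠(RG, GS) = 90.00° ✓; |GS| = 28.30 ✓; ∠GSQ = 121.1° ✓; |SQ| = 18.90 ✓; ∠SQK = 116.1° ✓; |QK| = 22.40 ✓; ∠(QK, KC) = 90.00° ✓; |KC| = 24.40 ✓; ∠KCT = 91.70° ✓; |CT| = 3.400 ✗.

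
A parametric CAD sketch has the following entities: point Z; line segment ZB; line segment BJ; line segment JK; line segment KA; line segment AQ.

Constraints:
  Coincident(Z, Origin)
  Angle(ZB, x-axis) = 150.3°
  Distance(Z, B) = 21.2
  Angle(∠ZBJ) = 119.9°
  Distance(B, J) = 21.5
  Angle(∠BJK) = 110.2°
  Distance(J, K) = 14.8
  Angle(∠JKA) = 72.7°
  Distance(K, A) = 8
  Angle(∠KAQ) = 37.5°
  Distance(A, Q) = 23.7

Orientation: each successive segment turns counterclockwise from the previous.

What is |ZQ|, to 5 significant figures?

51.082

∠JKA = 72.7° gives KA at 27.500° from the x-axis; with |KA| = 8.0, A = (-27.242, -11.248). ∠KAQ = 37.5° gives AQ at 170.00° from the x-axis; with |AQ| = 23.7, Q = (-50.582, -7.1326). Then |ZQ| = |Q − Z| = 51.082.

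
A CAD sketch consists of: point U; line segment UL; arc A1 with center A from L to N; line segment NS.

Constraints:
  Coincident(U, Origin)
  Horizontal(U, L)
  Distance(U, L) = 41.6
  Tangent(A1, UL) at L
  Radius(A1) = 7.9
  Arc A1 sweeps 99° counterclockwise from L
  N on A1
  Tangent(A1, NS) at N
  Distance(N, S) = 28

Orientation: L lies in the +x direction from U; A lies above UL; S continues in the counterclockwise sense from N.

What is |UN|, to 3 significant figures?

50.2

U is at the origin; UL is horizontal with |UL| = 41.6 and L on the +x side, so L = (41.6, 0.00). Since A1 is tangent to UL there, AL ⟂ UL, so A = L + (0, 7.9) = (41.6, 7.90). On A1, L sits at bearing -90° from A; a 99° counterclockwise sweep puts N at bearing 9°, so N = A + 7.9·(cos 9°, sin 9°) = (49.4, 9.14). Then |UN| = |N − U| = 50.2.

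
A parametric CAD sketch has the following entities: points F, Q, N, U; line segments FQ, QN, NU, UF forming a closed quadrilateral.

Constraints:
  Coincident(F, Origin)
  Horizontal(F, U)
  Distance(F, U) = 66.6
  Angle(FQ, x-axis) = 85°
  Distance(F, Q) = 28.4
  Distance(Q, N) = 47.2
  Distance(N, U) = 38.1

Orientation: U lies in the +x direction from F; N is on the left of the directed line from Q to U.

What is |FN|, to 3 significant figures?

59.9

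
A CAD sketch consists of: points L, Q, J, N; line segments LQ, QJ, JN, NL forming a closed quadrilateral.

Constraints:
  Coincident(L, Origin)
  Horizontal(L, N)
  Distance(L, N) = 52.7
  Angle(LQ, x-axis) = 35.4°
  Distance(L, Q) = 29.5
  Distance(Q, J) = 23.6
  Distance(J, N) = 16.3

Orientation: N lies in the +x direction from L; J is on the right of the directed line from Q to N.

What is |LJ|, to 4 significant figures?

36.76

Checks: |QJ| = 23.60 ✓; |JN| = 16.30 ✓.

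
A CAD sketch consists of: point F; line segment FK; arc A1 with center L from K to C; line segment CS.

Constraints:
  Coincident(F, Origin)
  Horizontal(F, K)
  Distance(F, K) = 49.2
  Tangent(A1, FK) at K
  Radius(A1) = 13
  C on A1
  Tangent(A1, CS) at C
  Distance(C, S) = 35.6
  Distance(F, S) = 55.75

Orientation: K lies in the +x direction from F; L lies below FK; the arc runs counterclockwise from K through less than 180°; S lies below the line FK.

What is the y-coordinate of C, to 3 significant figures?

-11.1

Checks: F = (0.00, 0.00) ✓; |LC| = 13.00 ✓; ∠(LC, CS) = 90.00° ✓; |CS| = 35.60 ✓; |FS| = 55.75 ✓.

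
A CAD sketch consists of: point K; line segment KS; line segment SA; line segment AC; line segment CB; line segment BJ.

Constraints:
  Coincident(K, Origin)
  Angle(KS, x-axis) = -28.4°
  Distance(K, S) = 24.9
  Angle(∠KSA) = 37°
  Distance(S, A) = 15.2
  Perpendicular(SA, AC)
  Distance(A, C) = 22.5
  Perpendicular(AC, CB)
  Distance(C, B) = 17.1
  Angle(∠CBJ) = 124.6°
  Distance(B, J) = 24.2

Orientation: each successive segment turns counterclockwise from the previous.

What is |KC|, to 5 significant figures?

8.8561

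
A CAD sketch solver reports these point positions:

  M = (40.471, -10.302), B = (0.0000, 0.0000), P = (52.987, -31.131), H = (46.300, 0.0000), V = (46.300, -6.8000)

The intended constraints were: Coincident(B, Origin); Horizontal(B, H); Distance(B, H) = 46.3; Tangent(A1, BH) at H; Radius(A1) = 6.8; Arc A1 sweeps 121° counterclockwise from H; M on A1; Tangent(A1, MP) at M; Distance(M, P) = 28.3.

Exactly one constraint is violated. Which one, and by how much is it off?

Distance(M, P) = 28.3 — off by 4.00.

B = (0.00, 0.00) ✓; B.y = 0.00, H.y = 0.00 ✓; |BH| = 46.30 ✓; ∠(VH, HB) = 90.00° ✓; |VH| = 6.800 ✓; bearing(V→M) − bearing(V→H) = 121.0° ✓; |VM| = 6.800 ✓; ∠(VM, MP) = 90.00° ✓; |MP| = 24.30 ✗.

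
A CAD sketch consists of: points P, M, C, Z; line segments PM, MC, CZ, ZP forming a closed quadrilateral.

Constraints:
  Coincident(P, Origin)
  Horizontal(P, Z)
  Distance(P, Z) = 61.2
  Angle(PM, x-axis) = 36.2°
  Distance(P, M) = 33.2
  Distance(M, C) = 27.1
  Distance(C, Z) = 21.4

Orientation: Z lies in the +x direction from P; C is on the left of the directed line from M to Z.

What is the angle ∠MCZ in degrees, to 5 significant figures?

108.92°

P is at the origin; PZ is horizontal with |PZ| = 61.2 and Z in +x, so Z = (61.2, 0). PM runs at 36.2° with |PM| = 33.2, so M = (26.791, 19.608). C is determined by |MC| = 27.1 and |CZ| = 21.4 together: it lies at the intersection of circle(M, 27.1) and circle(Z, 21.4). With |MZ| = 39.604, the foot of the radical line on MZ is 23.292 from M and the perpendicular offset is √(27.1² − 23.292²) = 13.852. Taking the left-of-MZ solution: C = (53.886, 20.111).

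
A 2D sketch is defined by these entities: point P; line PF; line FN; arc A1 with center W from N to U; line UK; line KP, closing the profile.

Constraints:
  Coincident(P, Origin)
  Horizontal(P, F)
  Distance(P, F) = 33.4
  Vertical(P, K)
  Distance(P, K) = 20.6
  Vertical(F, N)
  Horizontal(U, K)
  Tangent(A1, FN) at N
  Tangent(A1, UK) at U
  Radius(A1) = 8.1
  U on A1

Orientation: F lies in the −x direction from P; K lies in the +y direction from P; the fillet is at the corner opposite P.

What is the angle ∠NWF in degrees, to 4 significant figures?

57.06°

P is at the origin; P and F share the same y with |PF| = 33.4 and F on the −x side, so F = (-33.40, 0.000). PK is vertical with |PK| = 20.6 and K on the +y side, so K = (0.000, 20.60). The virtual corner opposite P is at (-33.40, 20.60). A1 meets FN tangentially, so WN is at right angles to FN and A1 meets UK tangentially, so WU is at right angles to UK, with radius 8.1, so the center W sits 8.1 in from both sides at W = (-25.30, 12.50). That places the tangent points at N = (-33.40, 12.50) on FN and U = (-25.30, 20.60) on UK. Then cos ∠NWF = WN·WF / (|WN||WF|), giving 57.06°.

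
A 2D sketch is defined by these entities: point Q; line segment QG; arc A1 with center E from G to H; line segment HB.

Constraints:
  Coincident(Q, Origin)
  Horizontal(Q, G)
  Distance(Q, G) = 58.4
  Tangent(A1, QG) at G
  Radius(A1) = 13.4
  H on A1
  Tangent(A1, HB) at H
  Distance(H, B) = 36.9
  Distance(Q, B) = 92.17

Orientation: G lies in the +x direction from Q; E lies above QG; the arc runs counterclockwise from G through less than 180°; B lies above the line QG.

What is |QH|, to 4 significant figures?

72.23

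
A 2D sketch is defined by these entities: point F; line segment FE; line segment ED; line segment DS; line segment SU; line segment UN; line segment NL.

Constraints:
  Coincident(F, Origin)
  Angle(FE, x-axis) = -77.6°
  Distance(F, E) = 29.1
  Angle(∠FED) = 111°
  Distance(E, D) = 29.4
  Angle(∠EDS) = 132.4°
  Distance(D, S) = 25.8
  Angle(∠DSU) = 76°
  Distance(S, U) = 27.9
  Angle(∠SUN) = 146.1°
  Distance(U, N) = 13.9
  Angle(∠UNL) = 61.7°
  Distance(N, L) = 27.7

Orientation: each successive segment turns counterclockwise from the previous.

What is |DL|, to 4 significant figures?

9.726

F is at the origin; FE runs at -77.6° with length 29.1, so E = (6.249, -28.42). ∠FED = 111.0° gives ED at -8.600° from the x-axis; with |ED| = 29.4, D = (35.32, -32.82). ∠EDS = 132.4° gives DS at 39.00° from the x-axis; with |DS| = 25.8, S = (55.37, -16.58). ∠DSU = 76.0° gives SU at 143.0° from the x-axis; with |SU| = 27.9, U = (33.09, 0.2096). ∠SUN = 146.1° gives UN at 176.9° from the x-axis; with |UN| = 13.9, N = (19.21, 0.9613). ∠UNL = 61.7° gives NL at -64.80° from the x-axis; with |NL| = 27.7, L = (31.00, -24.10). Then |DL| = |L − D| = 9.726.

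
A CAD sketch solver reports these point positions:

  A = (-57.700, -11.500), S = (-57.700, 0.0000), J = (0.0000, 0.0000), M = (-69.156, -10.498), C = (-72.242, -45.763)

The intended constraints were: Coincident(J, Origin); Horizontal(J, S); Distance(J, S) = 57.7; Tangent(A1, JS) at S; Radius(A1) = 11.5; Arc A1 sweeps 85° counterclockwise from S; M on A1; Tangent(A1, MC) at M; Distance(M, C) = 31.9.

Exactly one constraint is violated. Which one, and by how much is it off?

Distance(M, C) = 31.9 — off by 3.50.

J = (0.00, 0.00) ✓; J.y = 0.00, S.y = 0.00 ✓; |JS| = 57.70 ✓; ∠(AS, SJ) = 90.00° ✓; |AS| = 11.50 ✓; bearing(A→M) − bearing(A→S) = 85.00° ✓; |AM| = 11.50 ✓; ∠(AM, MC) = 90.00° ✓; |MC| = 35.40 ✗.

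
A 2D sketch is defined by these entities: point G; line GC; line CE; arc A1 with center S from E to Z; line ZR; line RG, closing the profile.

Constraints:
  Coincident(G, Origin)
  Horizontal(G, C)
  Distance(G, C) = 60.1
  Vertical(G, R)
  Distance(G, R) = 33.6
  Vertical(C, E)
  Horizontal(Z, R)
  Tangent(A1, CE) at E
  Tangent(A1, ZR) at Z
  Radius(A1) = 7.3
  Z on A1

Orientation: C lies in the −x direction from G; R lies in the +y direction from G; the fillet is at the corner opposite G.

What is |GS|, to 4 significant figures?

58.99

G is at the origin; GC is horizontal with |GC| = 60.1 and C on the −x side, so C = (-60.10, 0.000). G and R share the same x with |GR| = 33.6 and R on the +y side, so R = (0.000, 33.60). The virtual corner opposite G is at (-60.10, 33.60). Since A1 is tangent to CE there, SE ⟂ CE and A1 meets ZR tangentially, so SZ is at right angles to ZR, with radius 7.3, so the center S sits 7.3 in from both sides at S = (-52.80, 26.30). Then |GS| = |S − G| = 58.99.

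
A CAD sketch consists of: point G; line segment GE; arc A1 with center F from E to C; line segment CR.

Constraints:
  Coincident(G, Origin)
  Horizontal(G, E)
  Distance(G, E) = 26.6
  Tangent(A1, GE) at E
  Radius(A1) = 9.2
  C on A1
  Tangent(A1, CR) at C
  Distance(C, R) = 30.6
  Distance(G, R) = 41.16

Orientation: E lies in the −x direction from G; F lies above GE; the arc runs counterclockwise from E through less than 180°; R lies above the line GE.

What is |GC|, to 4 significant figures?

19.29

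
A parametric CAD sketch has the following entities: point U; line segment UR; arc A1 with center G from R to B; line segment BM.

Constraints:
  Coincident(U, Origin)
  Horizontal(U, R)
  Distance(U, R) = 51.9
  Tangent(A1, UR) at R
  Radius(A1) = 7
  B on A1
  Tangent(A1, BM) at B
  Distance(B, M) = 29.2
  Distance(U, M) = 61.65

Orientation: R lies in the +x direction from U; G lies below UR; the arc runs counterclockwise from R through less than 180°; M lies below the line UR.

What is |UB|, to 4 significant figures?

45.69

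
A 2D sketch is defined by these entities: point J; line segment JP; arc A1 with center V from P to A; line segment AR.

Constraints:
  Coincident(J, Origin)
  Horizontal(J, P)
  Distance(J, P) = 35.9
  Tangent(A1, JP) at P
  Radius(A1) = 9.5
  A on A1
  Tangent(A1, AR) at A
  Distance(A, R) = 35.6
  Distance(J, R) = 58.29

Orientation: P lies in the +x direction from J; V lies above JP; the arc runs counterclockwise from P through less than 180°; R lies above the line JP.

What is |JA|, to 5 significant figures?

46.635

J is at the origin; J and P share the same y with |JP| = 35.9 and P on the +x side, so P = (35.900, 0.0000). Tangency of A1 to JP means the radius VP is perpendicular to JP, so V = P + (0, 9.5) = (35.900, 9.5000). Since VA ⟂ AR (tangency), |VR| = √(9.5² + 35.6²) = 36.846 regardless of where A sits on A1. So R lies on both circle(J, 58.29) and circle(V, 36.846); the above-JP intersection is R = (35.358, 46.342). A is the foot of the tangent from R: A = (45.042, 12.084).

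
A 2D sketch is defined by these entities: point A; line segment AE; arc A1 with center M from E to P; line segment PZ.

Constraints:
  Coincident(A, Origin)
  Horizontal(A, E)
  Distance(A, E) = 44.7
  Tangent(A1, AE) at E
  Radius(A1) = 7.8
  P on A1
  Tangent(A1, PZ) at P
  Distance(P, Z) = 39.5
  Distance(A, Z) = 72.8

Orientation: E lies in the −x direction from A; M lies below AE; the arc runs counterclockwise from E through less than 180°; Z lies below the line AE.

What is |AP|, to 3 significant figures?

52.9

Checks: |MP| = 7.800 ✓; ∠(MP, PZ) = 90.00° ✓; |PZ| = 39.50 ✓; |AZ| = 72.80 ✓.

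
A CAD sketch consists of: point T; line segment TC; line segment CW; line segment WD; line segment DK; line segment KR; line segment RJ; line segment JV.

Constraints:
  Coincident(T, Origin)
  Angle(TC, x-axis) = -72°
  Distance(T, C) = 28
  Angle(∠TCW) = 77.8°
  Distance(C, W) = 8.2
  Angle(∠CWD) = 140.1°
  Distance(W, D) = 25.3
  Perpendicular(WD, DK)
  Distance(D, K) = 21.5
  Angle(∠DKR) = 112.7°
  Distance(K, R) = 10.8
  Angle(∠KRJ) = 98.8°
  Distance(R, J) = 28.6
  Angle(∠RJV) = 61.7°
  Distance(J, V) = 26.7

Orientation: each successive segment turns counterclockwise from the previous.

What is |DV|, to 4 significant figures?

1.764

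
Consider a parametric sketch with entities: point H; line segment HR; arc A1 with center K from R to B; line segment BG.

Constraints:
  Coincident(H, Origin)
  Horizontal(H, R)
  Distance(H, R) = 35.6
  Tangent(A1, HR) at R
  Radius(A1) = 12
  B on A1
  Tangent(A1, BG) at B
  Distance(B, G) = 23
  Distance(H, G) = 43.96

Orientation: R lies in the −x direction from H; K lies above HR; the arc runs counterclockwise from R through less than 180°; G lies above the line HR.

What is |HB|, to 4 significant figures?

26.94

Checks: |KB| = 12.00 ✓; ∠(KB, BG) = 90.00° ✓; |BG| = 23.00 ✓; |HG| = 43.96 ✓.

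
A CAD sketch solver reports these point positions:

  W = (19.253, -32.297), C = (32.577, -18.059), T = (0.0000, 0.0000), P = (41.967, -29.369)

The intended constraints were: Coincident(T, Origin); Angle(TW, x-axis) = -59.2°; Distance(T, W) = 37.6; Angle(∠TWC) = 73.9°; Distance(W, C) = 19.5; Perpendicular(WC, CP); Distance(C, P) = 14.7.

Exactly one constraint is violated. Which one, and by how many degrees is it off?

Perpendicular(WC, CP) — off by 7.20°.

T = (0.00, 0.00) ✓; TW at -59.20° ✓; |TW| = 37.60 ✓; ∠TWC = 73.90° ✓; |WC| = 19.50 ✓; ∠(WC, CP) = 97.20° ✗; |CP| = 14.70 ✓.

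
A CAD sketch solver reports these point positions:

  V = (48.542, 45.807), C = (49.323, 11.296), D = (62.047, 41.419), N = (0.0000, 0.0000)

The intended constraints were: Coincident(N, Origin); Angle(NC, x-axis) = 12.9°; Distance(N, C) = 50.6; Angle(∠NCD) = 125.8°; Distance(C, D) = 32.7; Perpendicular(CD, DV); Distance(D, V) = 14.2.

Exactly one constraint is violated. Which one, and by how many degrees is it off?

Perpendicular(CD, DV) — off by 4.90°.

N = (0.00, 0.00) ✓; NC at 12.90° ✓; |NC| = 50.60 ✓; ∠NCD = 125.8° ✓; |CD| = 32.70 ✓; ∠(CD, DV) = 94.90° ✗; |DV| = 14.20 ✓.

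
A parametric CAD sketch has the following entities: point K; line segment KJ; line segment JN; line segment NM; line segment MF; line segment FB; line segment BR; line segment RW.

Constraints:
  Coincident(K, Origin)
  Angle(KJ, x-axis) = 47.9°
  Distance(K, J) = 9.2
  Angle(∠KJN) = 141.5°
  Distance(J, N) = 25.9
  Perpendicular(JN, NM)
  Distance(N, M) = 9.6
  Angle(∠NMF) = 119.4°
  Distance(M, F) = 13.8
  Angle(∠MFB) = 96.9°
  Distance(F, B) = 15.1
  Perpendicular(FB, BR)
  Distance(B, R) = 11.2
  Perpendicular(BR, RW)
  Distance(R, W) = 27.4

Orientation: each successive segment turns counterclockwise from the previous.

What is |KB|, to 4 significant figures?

12.23

K is at the origin; KJ runs at 47.9° with length 9.2, so J = (6.168, 6.826). ∠KJN = 141.5° gives JN at 86.40° from the x-axis; with |JN| = 25.9, N = (7.794, 32.68). The perpendicularity gives NM at right angles to JN, so NM runs at 176.4°; with |NM| = 9.6, M = (-1.787, 33.28). ∠NMF = 119.4° gives MF at -123.0° from the x-axis; with |MF| = 13.8, F = (-9.303, 21.70). ∠MFB = 96.9° gives FB at -39.90° from the x-axis; with |FB| = 15.1, B = (2.281, 12.02). Then |KB| = |B − K| = 12.23.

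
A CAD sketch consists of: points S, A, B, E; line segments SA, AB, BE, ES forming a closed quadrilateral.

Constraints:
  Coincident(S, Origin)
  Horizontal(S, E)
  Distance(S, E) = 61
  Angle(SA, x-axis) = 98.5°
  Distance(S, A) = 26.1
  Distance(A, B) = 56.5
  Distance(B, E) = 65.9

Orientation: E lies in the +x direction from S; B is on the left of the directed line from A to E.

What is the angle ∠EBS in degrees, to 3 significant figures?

51.5°

Checks: |AB| = 56.50 ✓; |BE| = 65.90 ✓.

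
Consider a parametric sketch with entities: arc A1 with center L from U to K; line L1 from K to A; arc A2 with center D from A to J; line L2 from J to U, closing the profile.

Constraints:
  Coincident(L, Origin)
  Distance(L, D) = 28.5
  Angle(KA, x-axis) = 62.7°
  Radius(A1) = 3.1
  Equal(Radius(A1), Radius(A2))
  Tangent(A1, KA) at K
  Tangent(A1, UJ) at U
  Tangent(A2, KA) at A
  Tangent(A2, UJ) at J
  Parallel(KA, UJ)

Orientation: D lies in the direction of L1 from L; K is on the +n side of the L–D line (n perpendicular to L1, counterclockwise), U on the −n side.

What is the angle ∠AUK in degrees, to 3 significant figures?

77.7°

Tangency of A1 to both parallel lines with radius 3.1 puts K and U at L ± 3.1·n: K = (-2.75, 1.42), U = (2.75, -1.42). Equal radii place A and J the same way about D: A = D + 3.1·n = (10.3, 26.7), J = D − 3.1·n = (15.8, 23.9). Then cos ∠AUK = UA·UK / (|UA||UK|), giving 77.7°.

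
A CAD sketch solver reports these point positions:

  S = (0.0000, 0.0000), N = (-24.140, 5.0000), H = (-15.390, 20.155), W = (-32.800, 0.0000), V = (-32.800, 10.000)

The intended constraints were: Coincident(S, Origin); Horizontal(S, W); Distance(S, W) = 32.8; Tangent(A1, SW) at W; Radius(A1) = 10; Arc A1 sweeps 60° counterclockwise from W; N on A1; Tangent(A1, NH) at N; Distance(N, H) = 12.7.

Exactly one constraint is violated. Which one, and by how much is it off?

Distance(N, H) = 12.7 — off by 4.80.

S = (0.00, 0.00) ✓; S.y = 0.00, W.y = 0.00 ✓; |SW| = 32.80 ✓; ∠(VW, WS) = 90.00° ✓; |VW| = 10.00 ✓; bearing(V→N) − bearing(V→W) = 60.00° ✓; |VN| = 10.00 ✓; ∠(VN, NH) = 90.00° ✓; |NH| = 17.50 ✗.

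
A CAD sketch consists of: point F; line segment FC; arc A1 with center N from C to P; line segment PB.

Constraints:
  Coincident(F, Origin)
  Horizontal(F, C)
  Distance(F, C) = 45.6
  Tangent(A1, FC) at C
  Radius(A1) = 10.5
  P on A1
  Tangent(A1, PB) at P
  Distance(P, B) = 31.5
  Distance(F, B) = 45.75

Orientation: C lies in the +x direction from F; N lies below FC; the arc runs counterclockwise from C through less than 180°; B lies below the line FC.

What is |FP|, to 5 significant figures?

36.331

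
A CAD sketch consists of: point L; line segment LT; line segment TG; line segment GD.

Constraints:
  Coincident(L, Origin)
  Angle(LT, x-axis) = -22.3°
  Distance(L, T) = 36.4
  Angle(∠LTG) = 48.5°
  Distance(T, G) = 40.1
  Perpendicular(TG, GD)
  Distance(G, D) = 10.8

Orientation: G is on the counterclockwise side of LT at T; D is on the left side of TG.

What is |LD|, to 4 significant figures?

22.94

∠LTG = 48.5°, so TG runs at -22.3° + (180° − 48.5°) = 109.2° from the x-axis; with |TG| = 40.1, G = T + 40.1·(cos 109.2°, sin 109.2°) = (20.49, 24.06). The perpendicularity gives GD at right angles to TG; with |GD| = 10.8 on the left of TG, D = G + 10.8·(-0.9444, -0.3289) = (10.29, 20.51). Then |LD| = |D − L| = 22.94.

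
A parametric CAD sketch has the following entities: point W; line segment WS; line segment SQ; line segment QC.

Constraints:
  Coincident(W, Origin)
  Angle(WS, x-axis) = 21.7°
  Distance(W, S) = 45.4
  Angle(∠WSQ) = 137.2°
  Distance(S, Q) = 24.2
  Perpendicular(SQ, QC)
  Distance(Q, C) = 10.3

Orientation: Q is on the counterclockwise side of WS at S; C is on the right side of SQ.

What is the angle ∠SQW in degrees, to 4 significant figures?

28.21°

W is at the origin; WS runs at 21.7° with length 45.4, so S = 45.4·(cos 21.7°, sin 21.7°) = (42.18, 16.79). ∠WSQ = 137.2°, so SQ runs at 21.7° + (180° − 137.2°) = 64.50° from the x-axis; with |SQ| = 24.2, Q = S + 24.2·(cos 64.50°, sin 64.50°) = (52.60, 38.63). Then cos ∠SQW = QS·QW / (|QS||QW|), giving 28.21°.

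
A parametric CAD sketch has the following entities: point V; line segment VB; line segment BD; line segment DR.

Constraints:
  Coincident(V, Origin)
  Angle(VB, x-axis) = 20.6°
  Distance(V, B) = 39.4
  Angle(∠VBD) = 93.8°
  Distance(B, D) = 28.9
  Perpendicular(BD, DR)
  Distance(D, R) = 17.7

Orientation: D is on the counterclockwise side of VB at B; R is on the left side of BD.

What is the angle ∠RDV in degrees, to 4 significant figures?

38.71°

V is at the origin; VB runs at 20.6° with length 39.4, so B = 39.4·(cos 20.6°, sin 20.6°) = (36.88, 13.86). ∠VBD = 93.8°, so BD runs at 20.6° + (180° − 93.8°) = 106.8° from the x-axis; with |BD| = 28.9, D = B + 28.9·(cos 106.8°, sin 106.8°) = (28.53, 41.53). The perpendicularity gives DR at right angles to BD; with |DR| = 17.7 on the left of BD, R = D + 17.7·(-0.9573, -0.2890) = (11.58, 36.41). Then cos ∠RDV = DR·DV / (|DR||DV|), giving 38.71°.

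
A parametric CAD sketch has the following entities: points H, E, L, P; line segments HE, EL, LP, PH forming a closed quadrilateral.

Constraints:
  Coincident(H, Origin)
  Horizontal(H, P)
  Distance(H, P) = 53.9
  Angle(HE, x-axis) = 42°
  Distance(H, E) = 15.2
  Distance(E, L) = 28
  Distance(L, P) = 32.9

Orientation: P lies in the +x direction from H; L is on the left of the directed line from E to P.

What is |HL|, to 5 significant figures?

43.131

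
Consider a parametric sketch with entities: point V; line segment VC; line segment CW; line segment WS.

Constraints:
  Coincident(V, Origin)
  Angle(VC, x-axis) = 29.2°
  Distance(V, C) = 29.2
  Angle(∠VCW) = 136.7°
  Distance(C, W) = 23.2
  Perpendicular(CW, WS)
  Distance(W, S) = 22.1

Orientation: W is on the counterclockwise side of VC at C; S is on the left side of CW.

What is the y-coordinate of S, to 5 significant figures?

43.017

V is at the origin; VC runs at 29.2° with length 29.2, so C = 29.2·(cos 29.2°, sin 29.2°) = (25.489, 14.246). ∠VCW = 136.7°, so CW runs at 29.2° + (180° − 136.7°) = 72.500° from the x-axis; with |CW| = 23.2, W = C + 23.2·(cos 72.500°, sin 72.500°) = (32.466, 36.372). CW ⟂ WS; with |WS| = 22.1 on the left of CW, S = W + 22.1·(-0.95372, 0.30071) = (11.389, 43.017). So S.y = 43.017.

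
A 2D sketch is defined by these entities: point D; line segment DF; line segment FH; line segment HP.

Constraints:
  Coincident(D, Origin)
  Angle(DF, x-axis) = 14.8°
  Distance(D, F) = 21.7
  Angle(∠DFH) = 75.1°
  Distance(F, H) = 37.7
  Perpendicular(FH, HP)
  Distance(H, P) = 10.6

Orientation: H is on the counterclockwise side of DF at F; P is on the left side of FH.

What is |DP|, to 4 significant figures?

33.75

∠DFH = 75.1°, so FH runs at 14.8° + (180° − 75.1°) = 119.7° from the x-axis; with |FH| = 37.7, H = F + 37.7·(cos 119.7°, sin 119.7°) = (2.301, 38.29). FH is perpendicular to HP; with |HP| = 10.6 on the left of FH, P = H + 10.6·(-0.8686, -0.4955) = (-6.906, 33.04). Then |DP| = |P − D| = 33.75.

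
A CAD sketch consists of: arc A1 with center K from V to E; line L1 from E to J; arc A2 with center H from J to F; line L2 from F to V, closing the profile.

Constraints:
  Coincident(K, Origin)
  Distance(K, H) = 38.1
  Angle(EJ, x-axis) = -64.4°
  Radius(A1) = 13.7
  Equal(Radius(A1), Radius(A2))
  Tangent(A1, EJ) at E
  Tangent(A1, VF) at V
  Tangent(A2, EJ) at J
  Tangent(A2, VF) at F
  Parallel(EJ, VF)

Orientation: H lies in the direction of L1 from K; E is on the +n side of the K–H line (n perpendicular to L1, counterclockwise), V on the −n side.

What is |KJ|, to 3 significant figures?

40.5

The slot axis is L1's direction at -64.4°, so u = (cos -64.4°, sin -64.4°) = (0.432, -0.902) and n = (−sin -64.4°, cos -64.4°) = (0.902, 0.432). K is at the origin and H lies 38.1 along u from K, so H = 38.1·u = (16.5, -34.4). Tangency of A1 to both parallel lines with radius 13.7 puts E and V at K ± 13.7·n: E = (12.4, 5.92), V = (-12.4, -5.92). Equal radii place J and F the same way about H: J = H + 13.7·n = (28.8, -28.4), F = H − 13.7·n = (4.11, -40.3). Then |KJ| = |J − K| = 40.5.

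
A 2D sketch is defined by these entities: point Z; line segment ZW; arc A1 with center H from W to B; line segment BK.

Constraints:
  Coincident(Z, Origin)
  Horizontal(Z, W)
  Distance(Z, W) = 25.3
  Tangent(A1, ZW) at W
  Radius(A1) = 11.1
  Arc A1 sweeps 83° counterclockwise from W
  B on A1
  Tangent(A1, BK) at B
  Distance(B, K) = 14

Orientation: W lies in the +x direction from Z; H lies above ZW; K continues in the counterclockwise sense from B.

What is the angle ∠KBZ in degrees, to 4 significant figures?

112.0°

On A1, W sits at bearing -90° from H; an 83° counterclockwise sweep puts B at bearing -7°, so B = H + 11.1·(cos -7°, sin -7°) = (36.32, 9.747). Since A1 is tangent to BK there, HB ⟂ BK, so BK runs along (−sin -7°, cos -7°); with |BK| = 14.0, K = (38.02, 23.64). Then cos ∠KBZ = BK·BZ / (|BK||BZ|), giving 112.0°.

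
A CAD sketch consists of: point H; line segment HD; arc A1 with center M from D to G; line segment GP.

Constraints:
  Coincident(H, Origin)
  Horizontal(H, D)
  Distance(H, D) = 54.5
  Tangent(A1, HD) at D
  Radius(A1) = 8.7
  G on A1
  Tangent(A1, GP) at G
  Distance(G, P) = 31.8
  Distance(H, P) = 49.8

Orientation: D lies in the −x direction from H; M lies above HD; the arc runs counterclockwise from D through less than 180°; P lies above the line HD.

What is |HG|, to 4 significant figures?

46.70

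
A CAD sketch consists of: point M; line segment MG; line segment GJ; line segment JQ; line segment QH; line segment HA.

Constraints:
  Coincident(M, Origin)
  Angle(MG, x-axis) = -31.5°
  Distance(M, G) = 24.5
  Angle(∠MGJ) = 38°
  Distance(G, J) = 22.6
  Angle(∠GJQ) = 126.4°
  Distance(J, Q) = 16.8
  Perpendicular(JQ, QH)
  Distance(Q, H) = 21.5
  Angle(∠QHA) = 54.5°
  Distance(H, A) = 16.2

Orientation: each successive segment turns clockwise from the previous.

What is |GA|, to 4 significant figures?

18.08

JQ ⟂ QH, so QH runs at 42.90°; with |QH| = 21.5, H = (2.749, 11.58). ∠QHA = 54.5° gives HA at -82.60° from the x-axis; with |HA| = 16.2, A = (4.835, -4.482). Then |GA| = |A − G| = 18.08.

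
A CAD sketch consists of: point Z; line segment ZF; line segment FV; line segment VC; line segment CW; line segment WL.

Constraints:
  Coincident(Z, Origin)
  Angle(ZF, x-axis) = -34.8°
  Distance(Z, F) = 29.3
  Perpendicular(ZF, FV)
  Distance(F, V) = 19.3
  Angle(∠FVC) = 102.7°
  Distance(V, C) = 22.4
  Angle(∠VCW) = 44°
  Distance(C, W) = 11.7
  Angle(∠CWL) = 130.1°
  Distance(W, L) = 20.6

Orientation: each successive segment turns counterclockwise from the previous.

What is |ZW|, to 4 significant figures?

20.03

Z is at the origin; ZF runs at -34.8° with length 29.3, so F = (24.06, -16.72). ZF ⟂ FV, so FV runs at 55.20°; with |FV| = 19.3, V = (35.07, -0.8737). ∠FVC = 102.7° gives VC at 132.5° from the x-axis; with |VC| = 22.4, C = (19.94, 15.64). ∠VCW = 44.0° gives CW at -91.50° from the x-axis; with |CW| = 11.7, W = (19.63, 3.945). Then |ZW| = |W − Z| = 20.03.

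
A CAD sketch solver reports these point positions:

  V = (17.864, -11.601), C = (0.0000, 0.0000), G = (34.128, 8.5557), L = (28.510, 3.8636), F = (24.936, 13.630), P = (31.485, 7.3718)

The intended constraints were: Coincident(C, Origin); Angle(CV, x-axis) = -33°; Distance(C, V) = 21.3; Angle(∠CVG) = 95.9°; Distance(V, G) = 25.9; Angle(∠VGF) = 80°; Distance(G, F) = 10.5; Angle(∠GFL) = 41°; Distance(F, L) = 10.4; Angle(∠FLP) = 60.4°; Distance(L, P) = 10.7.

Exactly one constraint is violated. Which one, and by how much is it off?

Distance(L, P) = 10.7 — off by 6.10.

C = (0.00, 0.00) ✓; CV at -33.00° ✓; |CV| = 21.30 ✓; ∠CVG = 95.90° ✓; |VG| = 25.90 ✓; ∠VGF = 80.00° ✓; |GF| = 10.50 ✓; ∠GFL = 41.00° ✓; |FL| = 10.40 ✓; ∠FLP = 60.40° ✓; |LP| = 4.600 ✗.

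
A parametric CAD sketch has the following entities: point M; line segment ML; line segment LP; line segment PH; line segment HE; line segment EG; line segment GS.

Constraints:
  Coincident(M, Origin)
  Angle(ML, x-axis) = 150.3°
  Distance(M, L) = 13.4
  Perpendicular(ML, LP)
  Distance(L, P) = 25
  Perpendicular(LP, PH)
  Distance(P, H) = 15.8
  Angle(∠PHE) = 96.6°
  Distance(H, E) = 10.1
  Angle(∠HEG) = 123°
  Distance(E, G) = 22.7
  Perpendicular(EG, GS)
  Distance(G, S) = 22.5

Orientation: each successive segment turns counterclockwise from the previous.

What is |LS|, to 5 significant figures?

23.221

M is at the origin; ML runs at 150.3° with length 13.4, so L = (-11.640, 6.6391). ML is perpendicular to LP, so LP runs at -119.70°; with |LP| = 25.0, P = (-24.026, -15.077). LP ⟂ PH, so PH runs at -29.700°; with |PH| = 15.8, H = (-10.302, -22.905). ∠PHE = 96.6° gives HE at 53.700° from the x-axis; with |HE| = 10.1, E = (-4.3224, -14.765). ∠HEG = 123.0° gives EG at 110.70° from the x-axis; with |EG| = 22.7, G = (-12.346, 6.4696). EG ⟂ GS, so GS runs at -159.30°; with |GS| = 22.5, S = (-33.394, -1.4836). Then |LS| = |S − L| = 23.221.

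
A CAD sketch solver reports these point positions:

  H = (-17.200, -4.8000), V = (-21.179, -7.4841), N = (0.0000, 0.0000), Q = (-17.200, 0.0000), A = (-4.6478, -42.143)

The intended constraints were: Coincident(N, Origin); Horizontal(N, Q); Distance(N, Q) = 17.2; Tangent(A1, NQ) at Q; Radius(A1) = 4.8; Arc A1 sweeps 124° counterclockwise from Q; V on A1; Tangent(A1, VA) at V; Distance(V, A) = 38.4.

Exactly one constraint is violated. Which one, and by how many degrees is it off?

Tangent(A1, VA) at V — off by 8.50°.

N = (0.00, 0.00) ✓; N.y = 0.00, Q.y = 0.00 ✓; |NQ| = 17.20 ✓; ∠(HQ, QN) = 90.00° ✓; |HQ| = 4.800 ✓; bearing(H→V) − bearing(H→Q) = 124.0° ✓; |HV| = 4.800 ✓; ∠(HV, VA) = 98.50° ✗; |VA| = 38.40 ✓.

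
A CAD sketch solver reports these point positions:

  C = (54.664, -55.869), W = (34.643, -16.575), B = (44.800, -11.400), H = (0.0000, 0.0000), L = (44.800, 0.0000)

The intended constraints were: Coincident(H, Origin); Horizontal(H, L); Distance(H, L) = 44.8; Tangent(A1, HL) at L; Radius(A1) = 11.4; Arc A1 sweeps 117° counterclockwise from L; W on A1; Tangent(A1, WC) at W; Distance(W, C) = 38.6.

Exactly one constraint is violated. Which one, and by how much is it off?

Distance(W, C) = 38.6 — off by 5.50.

H = (0.00, 0.00) ✓; H.y = 0.00, L.y = 0.00 ✓; |HL| = 44.80 ✓; ∠(BL, LH) = 90.00° ✓; |BL| = 11.40 ✓; bearing(B→W) − bearing(B→L) = 117.0° ✓; |BW| = 11.40 ✓; ∠(BW, WC) = 90.00° ✓; |WC| = 44.10 ✗.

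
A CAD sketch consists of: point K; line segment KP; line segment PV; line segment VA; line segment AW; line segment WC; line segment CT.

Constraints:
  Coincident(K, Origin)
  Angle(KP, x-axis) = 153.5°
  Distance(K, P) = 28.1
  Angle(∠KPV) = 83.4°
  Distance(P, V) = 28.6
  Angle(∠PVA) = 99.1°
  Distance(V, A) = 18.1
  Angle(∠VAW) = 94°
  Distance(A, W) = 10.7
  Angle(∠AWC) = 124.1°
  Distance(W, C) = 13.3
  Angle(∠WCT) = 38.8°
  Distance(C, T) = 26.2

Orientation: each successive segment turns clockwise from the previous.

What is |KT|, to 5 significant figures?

37.265

K is at the origin; KP runs at 153.5° with length 28.1, so P = (-25.148, 12.538). ∠KPV = 83.4° gives PV at 56.900° from the x-axis; with |PV| = 28.6, V = (-9.5291, 36.497). ∠PVA = 99.1° gives VA at -24.000° from the x-axis; with |VA| = 18.1, A = (7.0060, 29.135). ∠VAW = 94.0° gives AW at -110.00° from the x-axis; with |AW| = 10.7, W = (3.3464, 19.080). ∠AWC = 124.1° gives WC at -165.90° from the x-axis; with |WC| = 13.3, C = (-9.5529, 15.840). ∠WCT = 38.8° gives CT at 52.900° from the x-axis; with |CT| = 26.2, T = (6.2512, 36.737). Then |KT| = |T − K| = 37.265.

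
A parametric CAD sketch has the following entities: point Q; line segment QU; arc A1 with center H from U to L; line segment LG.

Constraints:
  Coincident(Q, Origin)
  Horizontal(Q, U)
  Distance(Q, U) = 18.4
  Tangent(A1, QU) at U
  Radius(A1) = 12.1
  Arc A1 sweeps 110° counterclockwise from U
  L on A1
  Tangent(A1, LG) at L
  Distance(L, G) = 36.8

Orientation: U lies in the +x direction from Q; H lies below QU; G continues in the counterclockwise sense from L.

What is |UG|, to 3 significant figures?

50.8

On A1, U sits at bearing 90° from H; a 110° counterclockwise sweep puts L at bearing 200°, so L = H + 12.1·(cos 200°, sin 200°) = (7.03, -16.2). A1 meets LG tangentially, so HL is at right angles to LG, so LG runs along (−sin 200°, cos 200°); with |LG| = 36.8, G = (19.6, -50.8). Then |UG| = |G − U| = 50.8.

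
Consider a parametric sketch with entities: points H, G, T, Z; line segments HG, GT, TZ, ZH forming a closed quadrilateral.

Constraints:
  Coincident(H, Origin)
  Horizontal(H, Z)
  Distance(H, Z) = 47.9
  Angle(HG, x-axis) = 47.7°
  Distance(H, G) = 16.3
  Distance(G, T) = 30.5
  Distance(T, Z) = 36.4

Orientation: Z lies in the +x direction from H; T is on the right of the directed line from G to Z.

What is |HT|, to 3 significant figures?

24.2

H is at the origin; HZ is horizontal with |HZ| = 47.9 and Z in +x, so Z = (47.9, 0). HG runs at 47.7° with |HG| = 16.3, so G = (11.0, 12.1). T is determined by |GT| = 30.5 and |TZ| = 36.4 together: it lies at the intersection of circle(G, 30.5) and circle(Z, 36.4). With |GZ| = 38.8, the foot of the radical line on GZ is 14.3 from G and the perpendicular offset is √(30.5² − 14.3²) = 26.9. Taking the right-of-GZ solution: T = (16.3, -18.0).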